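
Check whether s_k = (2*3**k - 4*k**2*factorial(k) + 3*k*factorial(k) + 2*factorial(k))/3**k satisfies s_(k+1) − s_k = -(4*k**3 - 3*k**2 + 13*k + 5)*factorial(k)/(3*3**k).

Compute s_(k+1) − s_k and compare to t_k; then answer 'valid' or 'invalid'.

valid; difference matches t_k

s_(k+1) = (6*3**k - 4*k**3*factorial(k) - 9*k**2*factorial(k) - 4*k*factorial(k) + factorial(k))/(3*3**k)
s_(k+1) − s_k = -(4*k**3 - 3*k**2 + 13*k + 5)*factorial(k)/(3*3**k)
(s_(k+1) − s_k) − t_k = 0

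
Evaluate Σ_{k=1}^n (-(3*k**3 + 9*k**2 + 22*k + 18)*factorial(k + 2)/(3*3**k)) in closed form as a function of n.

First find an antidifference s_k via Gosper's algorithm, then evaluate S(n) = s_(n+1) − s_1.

Step 1: r(k) = (3*k**4 + 27*k**3 + 103*k**2 + 199*k + 156)/(3*(3*k**3 + 9*k**2 + 22*k + 18)).
Gosper form: A/B · C(k+1)/C(k) with A=k/3 + 1, B=1, C=k**3 + 3*k**2 + 22*k/3 + 6.
Need (k/3 + 1)·f(k+1) − (1)·f(k) = k**3 + 3*k**2 + 22*k/3 + 6.
deg f ≤ 2 (via 1,0,3).
Solving with deg f ≤ 2: f(k) = 3*k**2 + 3*k - 2.
So s_k = (B(k−1)f/C)·t_k = (3*(3*k**2 + 3*k - 2)/(3*k**3 + 9*k**2 + 22*k + 18))·t_k = -(3*k**2 + 3*k - 2)*factorial(k + 2)/3**k.
Check: Δs_k = -(3*k**3 + 9*k**2 + 22*k + 18)*factorial(k + 2)/(3*3**k). ✓
s_(n+1) = -3**(-n - 1)*(3*n**2 + 9*n + 4)*factorial(n + 3) and s_(1) = -8, so S(n) = (24*3**n - 3*n**5*factorial(n) - 27*n**4*factorial(n) - 91*n**3*factorial(n) - 141*n**2*factorial(n) - 98*n*factorial(n) - 24*factorial(n))/(3*3**n).

S(n) = (24*3**n - 3*n**5*factorial(n) - 27*n**4*factorial(n) - 91*n**3*factorial(n) - 141*n**2*factorial(n) - 98*n*factorial(n) - 24*factorial(n))/(3*3**n)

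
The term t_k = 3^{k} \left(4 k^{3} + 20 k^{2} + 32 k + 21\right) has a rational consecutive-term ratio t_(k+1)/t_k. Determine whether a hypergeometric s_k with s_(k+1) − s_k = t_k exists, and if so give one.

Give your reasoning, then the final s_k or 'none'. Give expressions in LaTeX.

Compute t_(k+1)/t_k: get 3*(4*k**3 + 32*k**2 + 84*k + 77)/(4*k**3 + 20*k**2 + 32*k + 21).
Take A(k)=3, B(k)=1, C(k)=k**3 + 5*k**2 + 8*k + 21/4.
Set up (3)·f(k+1) − (1)·f(k) − (k**3 + 5*k**2 + 8*k + 21/4) = 0.
From deg A=0, deg B=0, deg C=3: d=3.
Solve for f: f(k) = k*(2*k**2 + k + 4)/4 (degree 3 ≤ 3).
So s_k = (B(k−1)f/C)·t_k = (k*(2*k**2 + k + 4)/(4*k**3 + 20*k**2 + 32*k + 21))·t_k = 3**k*k*(2*k**2 + k + 4).
Verify: 3**k*(4*k**3 + 20*k**2 + 32*k + 21) matches t_k.

s_k = 3^{k} k \left(2 k^{2} + k + 4\right)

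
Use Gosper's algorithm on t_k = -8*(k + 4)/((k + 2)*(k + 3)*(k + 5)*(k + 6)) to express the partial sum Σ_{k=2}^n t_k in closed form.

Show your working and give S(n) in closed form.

r(k) = (k + 2)*(k + 5)**2/((k + 4)**2*(k + 7)) after simplifying.
Normal form (A,B,C) = (k + 2, k + 7, k**2 + 8*k + 16).
Need (k + 2)·f(k+1) − (k + 6)·f(k) = k**2 + 8*k + 16.
d = 4 from the (1,1,2) case.
Solving with deg f ≤ 4: f(k) = k*(k + 3)*(k + 4)*(k + 7)/20.
R(k) = B(k−1)·f(k)/C(k) = k*(k + 3)*(k + 6)*(k + 7)/(20*(k + 4)); s_k = R·t_k = 2*k*(-k - 7)/(5*(k**2 + 7*k + 10)).
s_(k+1) − s_k = 8*(-k - 4)/(k**4 + 16*k**3 + 91*k**2 + 216*k + 180) = t_k.
s_(n+1) = 2*(-n**2 - 9*n - 8)/(5*(n**2 + 9*n + 18)) and s_(2) = -9/35, so S(n) = (-n**2 - 9*n + 10)/(7*(n**2 + 9*n + 18)).

S(n) = (-n**2 - 9*n + 10)/(7*(n**2 + 9*n + 18))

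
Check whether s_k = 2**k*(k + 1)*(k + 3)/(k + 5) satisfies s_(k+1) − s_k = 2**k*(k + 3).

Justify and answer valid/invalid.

s_(k+1) = 2**(k + 1)*(k + 2)*(k + 4)/(k + 6)
s_(k+1) − s_k = 2**k*(k**3 + 12*k**2 + 49*k + 62)/(k**2 + 11*k + 30)
(s_(k+1) − s_k) − t_k = 2**(k + 1)*(-k**2 - 7*k - 14)/(k**2 + 11*k + 30)

Invalid: residual 2**(k + 1)*(-k**2 - 7*k - 14)/(k**2 + 11*k + 30) ≠ 0.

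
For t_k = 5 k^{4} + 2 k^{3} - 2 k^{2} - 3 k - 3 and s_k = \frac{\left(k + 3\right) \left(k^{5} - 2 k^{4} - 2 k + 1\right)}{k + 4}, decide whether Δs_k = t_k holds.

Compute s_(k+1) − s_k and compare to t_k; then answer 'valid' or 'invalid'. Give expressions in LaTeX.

s_(k+1) = -(k + 4)*(2*k - (k + 1)**5 + 2*(k + 1)**4 + 1)/(k + 5)
s_(k+1) − s_k = (5*k**6 + 43*k**5 + 92*k**4 + 13*k**3 - 59*k**2 - 74*k - 47)/(k**2 + 9*k + 20)
(s_(k+1) − s_k) − t_k = (-4*k**5 - 24*k**4 - 6*k**3 + 11*k**2 + 13*k + 13)/(k**2 + 9*k + 20)

Invalid: residual \frac{- 4 k^{5} - 24 k^{4} - 6 k^{3} + 11 k^{2} + 13 k + 13}{k^{2} + 9 k + 20} ≠ 0.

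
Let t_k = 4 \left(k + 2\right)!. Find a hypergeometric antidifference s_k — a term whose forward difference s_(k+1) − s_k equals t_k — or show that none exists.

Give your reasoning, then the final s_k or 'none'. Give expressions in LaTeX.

none (Gosper's algorithm certifies no s_k)

Step 1: r(k) = k + 3.
Normal form (A,B,C) = (k + 3, 1, 1).
Solve (k + 3)·f(k+1) − (1)·f(k) = 1.
From deg A=1, deg B=0, deg C=0: d=-1.
Negative degree bound (-1): no f exists, t_k not Gosper-summable.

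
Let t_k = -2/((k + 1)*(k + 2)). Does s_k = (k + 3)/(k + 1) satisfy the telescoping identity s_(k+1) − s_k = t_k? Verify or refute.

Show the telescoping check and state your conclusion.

s_(k+1) = (k + 4)/(k + 2)
s_(k+1) − s_k = -2/(k**2 + 3*k + 2)
(s_(k+1) − s_k) − t_k = 0

Valid — Δs_k = t_k.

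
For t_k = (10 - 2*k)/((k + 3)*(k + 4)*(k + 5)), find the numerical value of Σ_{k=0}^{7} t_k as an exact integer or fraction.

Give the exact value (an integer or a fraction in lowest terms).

r(k) = (k - 4)*(k + 3)/((k - 5)*(k + 6)) after simplifying.
Take A(k)=k + 3, B(k)=k + 6, C(k)=k - 5.
Set up (k + 3)·f(k+1) − (k + 5)·f(k) − (k - 5) = 0.
Bound: deg f ≤ 2.
Match coefficients ⇒ f(k) = -k*(k + 19)/12.
Get s_k = R·t_k = k*(k + 19)/(6*(k + 3)*(k + 4)) with R(k) = B(k−1)f(k)/C(k) = -k*(k + 5)*(k + 19)/(12*(k - 5)).
Δs = 2*(5 - k)/(k**3 + 12*k**2 + 47*k + 60), as required.
Telescoping: Σ = s_(8) − s_(0) = 3/11 − (0) = 3/11.

Σ = 3/11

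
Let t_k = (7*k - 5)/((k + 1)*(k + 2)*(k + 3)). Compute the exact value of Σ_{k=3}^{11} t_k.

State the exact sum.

Σ = 288/455

r(k) = (k + 1)*(7*k + 2)/((k + 4)*(7*k - 5)) after simplifying.
So A=k + 1 and B=k + 4, with C=k - 5/7.
Key eq: (k + 1)·f(k+1) = (k + 3)·f(k) + (k - 5/7).
deg f ≤ 2 (via 1,1,1).
Solving with deg f ≤ 2: f(k) = k*(k - 11)/14.
Then R = B(k−1)f/C = k*(k - 11)*(k + 3)/(2*(7*k - 5)), so s_k = R(k)·t_k = k*(k - 11)/(2*(k + 1)*(k + 2)).
Verify: (7*k - 5)/(k**3 + 6*k**2 + 11*k + 6) matches t_k.
Telescoping: Σ = s_(12) − s_(3) = 3/91 − (-3/5) = 288/455.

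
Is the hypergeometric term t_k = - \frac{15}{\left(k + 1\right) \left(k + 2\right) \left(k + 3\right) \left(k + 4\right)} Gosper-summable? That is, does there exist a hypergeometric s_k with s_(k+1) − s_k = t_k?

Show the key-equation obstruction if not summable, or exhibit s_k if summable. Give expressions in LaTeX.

t_(k+1)/t_k = (k + 1)/(k + 5).
So A=k + 1 and B=k + 5, with C=1.
f must satisfy (k + 1)·f(k+1) − (k + 4)·f(k) = 1.
Bound: deg f ≤ 3.
Match coefficients ⇒ f(k) = k*(k**2 + 6*k + 11)/18.
Then R = B(k−1)f/C = k*(k + 4)*(k**2 + 6*k + 11)/18, so s_k = R(k)·t_k = 5*k*(-k**2 - 6*k - 11)/(6*(k + 1)*(k + 2)*(k + 3)).
s_(k+1) − s_k = -15/(k**4 + 10*k**3 + 35*k**2 + 50*k + 24) = t_k.

Yes. s_k = \frac{5 k \left(- k^{2} - 6 k - 11\right)}{6 \left(k + 1\right) \left(k + 2\right) \left(k + 3\right)}.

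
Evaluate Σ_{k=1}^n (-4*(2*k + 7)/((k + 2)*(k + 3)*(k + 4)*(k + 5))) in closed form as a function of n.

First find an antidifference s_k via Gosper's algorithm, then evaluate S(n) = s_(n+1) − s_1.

S(n) = 4*n*(-n - 8)/(15*(n**2 + 8*n + 15))

Compute t_(k+1)/t_k: get (k + 2)*(2*k + 9)/((k + 6)*(2*k + 7)).
Take A(k)=k + 2, B(k)=k + 6, C(k)=k + 7/2.
Key eq: (k + 2)·f(k+1) = (k + 5)·f(k) + (k + 7/2).
Degrees (1,1,1) ⇒ d ≤ 3.
Solve for f: f(k) = k*(k + 3)*(k + 6)/16 (degree 3 ≤ 3).
So s_k = (B(k−1)f/C)·t_k = (k*(k + 3)*(k + 5)*(k + 6)/(8*(2*k + 7)))·t_k = k*(-k - 6)/(2*(k**2 + 6*k + 8)).
Check: Δs_k = 4*(-2*k - 7)/(k**4 + 14*k**3 + 71*k**2 + 154*k + 120). ✓
Evaluate: s_(n+1) = (-n**2 - 8*n - 7)/(2*(n**2 + 8*n + 15)); subtract s_(1) = -7/30 ⇒ S(n) = 4*n*(-n - 8)/(15*(n**2 + 8*n + 15)).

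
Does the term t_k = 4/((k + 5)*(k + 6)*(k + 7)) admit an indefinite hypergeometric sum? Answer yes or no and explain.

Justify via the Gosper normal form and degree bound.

The ratio is (k + 5)/(k + 8).
So A=k + 5 and B=k + 8, with C=1.
Need (k + 5)·f(k+1) − (k + 7)·f(k) = 1.
Bound: deg f ≤ 2.
Solving with deg f ≤ 2: f(k) = k*(k + 11)/60.
Get s_k = R·t_k = k*(k + 11)/(15*(k + 5)*(k + 6)) with R(k) = B(k−1)f(k)/C(k) = k*(k + 7)*(k + 11)/60.
s_(k+1) − s_k = 4/(k**3 + 18*k**2 + 107*k + 210) = t_k.

Yes. s_k = k*(k + 11)/(15*(k + 5)*(k + 6)).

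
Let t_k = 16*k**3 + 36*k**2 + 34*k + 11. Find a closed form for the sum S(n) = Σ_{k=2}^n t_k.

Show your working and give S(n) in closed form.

S(n) = 4*n**4 + 20*n**3 + 39*n**2 + 34*n - 97

Ratio r(k) = (16*k**3 + 84*k**2 + 154*k + 97)/(16*k**3 + 36*k**2 + 34*k + 11).
A = 1, B = 1, C = k**3 + 9*k**2/4 + 17*k/8 + 11/16.
Solve (1)·f(k+1) − (1)·f(k) = k**3 + 9*k**2/4 + 17*k/8 + 11/16.
Bound: deg f ≤ 4.
Match coefficients ⇒ f(k) = k**2*(4*k**2 + 4*k + 3)/16.
R(k) = B(k−1)·f(k)/C(k) = k**2*(4*k**2 + 4*k + 3)/(16*k**3 + 36*k**2 + 34*k + 11); s_k = R·t_k = k**2*(4*k**2 + 4*k + 3).
Δs = 16*k**3 + 36*k**2 + 34*k + 11, as required.
Σ_(k=2)^n t_k = s_(n+1) − s_(2) = (4*n**4 + 20*n**3 + 39*n**2 + 34*n + 11) − (108), i.e. 4*n**4 + 20*n**3 + 39*n**2 + 34*n - 97.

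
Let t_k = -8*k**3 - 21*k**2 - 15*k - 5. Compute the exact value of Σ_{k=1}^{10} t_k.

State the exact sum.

The ratio is (8*k**3 + 45*k**2 + 81*k + 49)/(8*k**3 + 21*k**2 + 15*k + 5).
Factor: A=1; B=1; C=k**3 + 21*k**2/8 + 15*k/8 + 5/8.
f must satisfy (1)·f(k+1) − (1)·f(k) = k**3 + 21*k**2/8 + 15*k/8 + 5/8.
deg f ≤ 4 (via 0,0,3).
Match coefficients ⇒ f(k) = k*(2*k**3 + 3*k**2 - k + 1)/8.
So s_k = (B(k−1)f/C)·t_k = (k*(2*k**3 + 3*k**2 - k + 1)/(8*k**3 + 21*k**2 + 15*k + 5))·t_k = k*(-2*k**3 - 3*k**2 + k - 1).
Verify: -8*k**3 - 21*k**2 - 15*k - 5 matches t_k.
Evaluate s at k=11 and k=1: -33165 and -5; difference -33160.

Σ = -33160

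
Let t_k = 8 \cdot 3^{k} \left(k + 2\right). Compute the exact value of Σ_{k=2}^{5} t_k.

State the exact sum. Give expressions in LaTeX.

Σ = 18864

r(k) = 3*(k + 3)/(k + 2) after simplifying.
So A=3 and B=1, with C=k + 2.
Set up (3)·f(k+1) − (1)·f(k) − (k + 2) = 0.
From deg A=0, deg B=0, deg C=1: d=1.
Solve for f: f(k) = (2*k + 1)/4 (degree 1 ≤ 1).
R(k) = B(k−1)·f(k)/C(k) = (2*k + 1)/(4*(k + 2)); s_k = R·t_k = 3**k*(4*k + 2).
Check: Δs_k = 8*3**k*(k + 2). ✓
Σ_(k=2)^(5) t_k = s_(6) − s_(2) = 18954 − (90) = 18864.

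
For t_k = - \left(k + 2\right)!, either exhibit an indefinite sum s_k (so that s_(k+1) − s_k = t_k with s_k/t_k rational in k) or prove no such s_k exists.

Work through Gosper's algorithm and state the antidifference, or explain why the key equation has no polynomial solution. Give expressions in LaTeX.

none — t_k is not Gosper-summable

The ratio is k + 3.
So A=k + 3 and B=1, with C=1.
Need (k + 3)·f(k+1) − (1)·f(k) = 1.
d = -1 from the (1,0,0) case.
Bound -1 < 0, so the key equation has no polynomial solution.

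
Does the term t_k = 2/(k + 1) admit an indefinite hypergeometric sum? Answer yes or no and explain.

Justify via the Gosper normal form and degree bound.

Step 1: r(k) = (k + 1)/(k + 2).
Factor: A=k + 1; B=k + 2; C=1.
Solve (k + 1)·f(k+1) − (k + 1)·f(k) = 1.
From deg A=1, deg B=1, deg C=0: d=0.
Generic f = c0 gives residual -1; -1 = 0 cannot hold, so t_k is not Gosper-summable.

No — key equation has no polynomial f.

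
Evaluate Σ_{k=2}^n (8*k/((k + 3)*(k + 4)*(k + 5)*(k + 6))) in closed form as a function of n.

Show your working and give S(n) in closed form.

Step 1: r(k) = (k + 1)*(k + 3)/(k*(k + 7)).
Gosper form: A/B · C(k+1)/C(k) with A=k + 3, B=k + 7, C=k.
Solve (k + 3)·f(k+1) − (k + 6)·f(k) = k.
Bound: deg f ≤ 3.
Match coefficients ⇒ f(k) = k*(k - 1)*(k + 13)/120.
R(k) = B(k−1)·f(k)/C(k) = (k - 1)*(k + 6)*(k + 13)/120; s_k = R·t_k = k*(k**2 + 12*k - 13)/(15*(k + 3)*(k + 4)*(k + 5)).
Verify: 8*k/(k**4 + 18*k**3 + 119*k**2 + 342*k + 360) matches t_k.
Σ_(k=2)^n t_k = s_(n+1) − s_(2) = (n*(n**2 + 15*n + 14)/(15*(n**3 + 15*n**2 + 74*n + 120))) − (1/105), i.e. 2*(n**3 + 15*n**2 + 4*n - 20)/(35*(n**3 + 15*n**2 + 74*n + 120)).

S(n) = 2*(n**3 + 15*n**2 + 4*n - 20)/(35*(n**3 + 15*n**2 + 74*n + 120))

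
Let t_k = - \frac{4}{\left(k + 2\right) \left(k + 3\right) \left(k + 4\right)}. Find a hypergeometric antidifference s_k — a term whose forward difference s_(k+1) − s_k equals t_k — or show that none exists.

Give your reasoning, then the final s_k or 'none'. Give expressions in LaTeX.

The ratio is (k + 2)/(k + 5).
Normal form (A,B,C) = (k + 2, k + 5, 1).
Need (k + 2)·f(k+1) − (k + 4)·f(k) = 1.
Degrees (1,1,0) ⇒ d ≤ 2.
Solving with deg f ≤ 2: f(k) = k*(k + 5)/12.
So s_k = (B(k−1)f/C)·t_k = (k*(k + 4)*(k + 5)/12)·t_k = k*(-k - 5)/(3*(k + 2)*(k + 3)).
Check: Δs_k = -4/(k**3 + 9*k**2 + 26*k + 24). ✓

s_k = \frac{k \left(- k - 5\right)}{3 \left(k + 2\right) \left(k + 3\right)}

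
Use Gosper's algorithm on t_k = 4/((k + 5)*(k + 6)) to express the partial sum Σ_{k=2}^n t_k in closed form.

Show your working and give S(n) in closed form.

S(n) = 4*(n - 1)/(7*(n + 6))

Ratio r(k) = (k + 5)/(k + 7).
Gosper form: A/B · C(k+1)/C(k) with A=k + 5, B=k + 7, C=1.
Key eq: (k + 5)·f(k+1) = (k + 6)·f(k) + (1).
deg f ≤ 1 (via 1,1,0).
Coefficient equations give f(k) = k/5.
Then R = B(k−1)f/C = k*(k + 6)/5, so s_k = R(k)·t_k = 4*k/(5*(k + 5)).
s_(k+1) − s_k = 4/(k**2 + 11*k + 30) = t_k.
Telescope: S(n) = s_(n+1) − s_(2) = 4*(n + 1)/(5*(n + 6)) − (8/35) = 4*(n - 1)/(7*(n + 6)).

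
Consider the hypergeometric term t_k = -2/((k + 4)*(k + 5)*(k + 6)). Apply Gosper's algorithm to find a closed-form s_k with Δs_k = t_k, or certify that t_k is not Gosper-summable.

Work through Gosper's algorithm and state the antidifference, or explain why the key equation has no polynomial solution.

t_(k+1)/t_k = (k + 4)/(k + 7).
Take A(k)=k + 4, B(k)=k + 7, C(k)=1.
Solve (k + 4)·f(k+1) − (k + 6)·f(k) = 1.
Degrees (1,1,0) ⇒ d ≤ 2.
Solving with deg f ≤ 2: f(k) = k*(k + 9)/40.
Get s_k = R·t_k = k*(-k - 9)/(20*(k + 4)*(k + 5)) with R(k) = B(k−1)f(k)/C(k) = k*(k + 6)*(k + 9)/40.
Check: Δs_k = -2/(k**3 + 15*k**2 + 74*k + 120). ✓

s_k = k*(-k - 9)/(20*(k + 4)*(k + 5))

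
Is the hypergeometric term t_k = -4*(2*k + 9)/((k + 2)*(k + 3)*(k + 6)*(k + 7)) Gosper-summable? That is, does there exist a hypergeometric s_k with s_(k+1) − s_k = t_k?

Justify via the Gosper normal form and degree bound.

The ratio is (k + 2)*(k + 6)*(2*k + 11)/((k + 4)*(k + 8)*(2*k + 9)).
A = k + 2, B = k + 8, C = k**3 + 27*k**2/2 + 121*k/2 + 90.
f must satisfy (k + 2)·f(k+1) − (k + 7)·f(k) = k**3 + 27*k**2/2 + 121*k/2 + 90.
From deg A=1, deg B=1, deg C=3: d=5.
Coefficient equations give f(k) = k*(k + 3)*(k + 4)*(k + 5)*(k + 8)/24.
Certificate R = B(k−1)f/C = k*(k + 3)*(k + 7)*(k + 8)/(12*(2*k + 9)) gives s_k = k*(-k - 8)/(3*(k**2 + 8*k + 12)).
Check: Δs_k = 4*(-2*k - 9)/(k**4 + 18*k**3 + 113*k**2 + 288*k + 252). ✓

Yes. s_k = k*(-k - 8)/(3*(k**2 + 8*k + 12)).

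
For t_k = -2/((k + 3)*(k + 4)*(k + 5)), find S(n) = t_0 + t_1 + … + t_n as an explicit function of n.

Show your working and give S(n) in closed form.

S(n) = (-n**2 - 9*n - 8)/(12*(n**2 + 9*n + 20))

Ratio r(k) = (k + 3)/(k + 6).
So A=k + 3 and B=k + 6, with C=1.
Set up (k + 3)·f(k+1) − (k + 5)·f(k) − (1) = 0.
Degrees (1,1,0) ⇒ d ≤ 2.
Solve for f: f(k) = k*(k + 7)/24 (degree 2 ≤ 2).
R(k) = B(k−1)·f(k)/C(k) = k*(k + 5)*(k + 7)/24; s_k = R·t_k = k*(-k - 7)/(12*(k + 3)*(k + 4)).
s_(k+1) − s_k = -2/(k**3 + 12*k**2 + 47*k + 60) = t_k.
Σ_(k=0)^n t_k = s_(n+1) − s_(0) = ((-n**2 - 9*n - 8)/(12*(n**2 + 9*n + 20))) − (0), i.e. (-n**2 - 9*n - 8)/(12*(n**2 + 9*n + 20)).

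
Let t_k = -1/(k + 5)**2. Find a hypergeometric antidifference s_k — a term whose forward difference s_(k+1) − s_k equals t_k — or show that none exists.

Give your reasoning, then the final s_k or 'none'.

none — t_k is not Gosper-summable

t_(k+1)/t_k = (k + 5)**2/(k + 6)**2.
Normal form (A,B,C) = (k**2 + 10*k + 25, k**2 + 12*k + 36, 1).
Key eq: (k**2 + 10*k + 25)·f(k+1) = (k**2 + 10*k + 25)·f(k) + (1).
deg f ≤ 0 (via 2,2,0).
Generic f = c0 gives residual -1; -1 = 0 cannot hold, so t_k is not Gosper-summable.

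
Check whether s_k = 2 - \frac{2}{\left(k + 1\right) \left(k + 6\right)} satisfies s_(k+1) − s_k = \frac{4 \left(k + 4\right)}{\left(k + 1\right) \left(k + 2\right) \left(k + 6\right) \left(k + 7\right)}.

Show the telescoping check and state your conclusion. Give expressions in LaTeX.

s_(k+1) = 2 - 2/((k + 2)*(k + 7))
s_(k+1) − s_k = 4*(k + 4)/(k**4 + 16*k**3 + 83*k**2 + 152*k + 84)
(s_(k+1) − s_k) − t_k = 0

Valid: the claim telescopes to t_k.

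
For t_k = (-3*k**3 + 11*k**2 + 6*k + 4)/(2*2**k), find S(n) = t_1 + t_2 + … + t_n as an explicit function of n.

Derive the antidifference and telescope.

S(n) = 2**(-n - 1)*(2**(n + 2) + 3*n**3 + 7*n**2 + 4*n - 4)

r(k) = (3*k**3 - 2*k**2 - 19*k - 18)/(2*(3*k**3 - 11*k**2 - 6*k - 4)) after simplifying.
Factor: A=1/2; B=1; C=k**3 - 11*k**2/3 - 2*k - 4/3.
Need (1/2)·f(k+1) − (1)·f(k) = k**3 - 11*k**2/3 - 2*k - 4/3.
From deg A=0, deg B=0, deg C=3: d=3.
Match coefficients ⇒ f(k) = -2*(3*k**3 - 2*k**2 - k - 4)/3.
Then R = B(k−1)f/C = -2*(3*k**3 - 2*k**2 - k - 4)/(3*k**3 - 11*k**2 - 6*k - 4), so s_k = R(k)·t_k = (3*k**3 - 2*k**2 - k - 4)/2**k.
Verify: (-3*k**3 + 11*k**2 + 6*k + 4)/(2*2**k) matches t_k.
s_(n+1) = 2**(-n - 1)*(3*n**3 + 7*n**2 + 4*n - 4) and s_(1) = -2, so S(n) = 2**(-n - 1)*(2**(n + 2) + 3*n**3 + 7*n**2 + 4*n - 4).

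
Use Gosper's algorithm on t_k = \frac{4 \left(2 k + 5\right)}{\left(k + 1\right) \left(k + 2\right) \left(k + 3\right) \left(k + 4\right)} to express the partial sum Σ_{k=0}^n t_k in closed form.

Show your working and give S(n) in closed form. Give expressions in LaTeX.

Compute t_(k+1)/t_k: get (k + 1)*(2*k + 7)/((k + 5)*(2*k + 5)).
Normal form (A,B,C) = (k + 1, k + 5, k + 5/2).
Solve (k + 1)·f(k+1) − (k + 4)·f(k) = k + 5/2.
Bound: deg f ≤ 3.
Solving with deg f ≤ 3: f(k) = k*(k + 2)*(k + 4)/6.
So s_k = (B(k−1)f/C)·t_k = (k*(k + 2)*(k + 4)**2/(3*(2*k + 5)))·t_k = 4*k*(k + 4)/(3*(k**2 + 4*k + 3)).
Δs = 4*(2*k + 5)/(k**4 + 10*k**3 + 35*k**2 + 50*k + 24), as required.
Evaluate: s_(n+1) = 4*(n**2 + 6*n + 5)/(3*(n**2 + 6*n + 8)); subtract s_(0) = 0 ⇒ S(n) = 4*(n**2 + 6*n + 5)/(3*(n**2 + 6*n + 8)).

S(n) = \frac{4 \left(n^{2} + 6 n + 5\right)}{3 \left(n^{2} + 6 n + 8\right)}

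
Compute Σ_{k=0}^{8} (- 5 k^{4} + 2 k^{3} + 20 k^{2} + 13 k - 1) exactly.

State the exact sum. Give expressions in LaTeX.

Σ = -36729

Step 1: r(k) = (5*k**4 + 18*k**3 + 4*k**2 - 39*k - 29)/(5*k**4 - 2*k**3 - 20*k**2 - 13*k + 1).
So A=1 and B=1, with C=k**4 - 2*k**3/5 - 4*k**2 - 13*k/5 + 1/5.
Need (1)·f(k+1) − (1)·f(k) = k**4 - 2*k**3/5 - 4*k**2 - 13*k/5 + 1/5.
d = 5 from the (0,0,4) case.
Solving with deg f ≤ 5: f(k) = k*(k**4 - 3*k**3 - 4*k**2 + 3*k + 4)/5.
Get s_k = R·t_k = k*(-k**4 + 3*k**3 + 4*k**2 - 3*k - 4) with R(k) = B(k−1)f(k)/C(k) = k*(k**4 - 3*k**3 - 4*k**2 + 3*k + 4)/(5*k**4 - 2*k**3 - 20*k**2 - 13*k + 1).
Verify: -5*k**4 + 2*k**3 + 20*k**2 + 13*k - 1 matches t_k.
Sum = s_(9) − s_(0); s_(9) = -36729, s_(0) = 0 ⇒ -36729.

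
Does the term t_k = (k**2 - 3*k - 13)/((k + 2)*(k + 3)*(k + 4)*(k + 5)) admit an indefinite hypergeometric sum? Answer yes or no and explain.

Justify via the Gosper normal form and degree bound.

Yes. s_k = k*(-k**2 - 17*k - 34)/(8*(k + 2)*(k + 3)*(k + 4)).

r(k) = (k + 2)*(3*k - (k + 1)**2 + 16)/((k + 6)*(-k**2 + 3*k + 13)) after simplifying.
Gosper form: A/B · C(k+1)/C(k) with A=k + 2, B=k + 6, C=k**2 - 3*k - 13.
Solve (k + 2)·f(k+1) − (k + 5)·f(k) = k**2 - 3*k - 13.
Degrees (1,1,2) ⇒ d ≤ 3.
Match coefficients ⇒ f(k) = -k*(k**2 + 17*k + 34)/8.
Certificate R = B(k−1)f/C = -k*(k + 5)*(k**2 + 17*k + 34)/(8*(k**2 - 3*k - 13)) gives s_k = k*(-k**2 - 17*k - 34)/(8*(k + 2)*(k + 3)*(k + 4)).
s_(k+1) − s_k = (k**2 - 3*k - 13)/(k**4 + 14*k**3 + 71*k**2 + 154*k + 120) = t_k.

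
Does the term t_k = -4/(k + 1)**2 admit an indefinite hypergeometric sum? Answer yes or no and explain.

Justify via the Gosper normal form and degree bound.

Compute t_(k+1)/t_k: get (k + 1)**2/(k + 2)**2.
Gosper form: A/B · C(k+1)/C(k) with A=k**2 + 2*k + 1, B=k**2 + 4*k + 4, C=1.
Key eq: (k**2 + 2*k + 1)·f(k+1) = (k**2 + 2*k + 1)·f(k) + (1).
Degrees (2,2,0) ⇒ d ≤ 0.
Generic f = c0 gives residual -1; -1 = 0 cannot hold, so t_k is not Gosper-summable.

No; the coefficient equations for f are inconsistent.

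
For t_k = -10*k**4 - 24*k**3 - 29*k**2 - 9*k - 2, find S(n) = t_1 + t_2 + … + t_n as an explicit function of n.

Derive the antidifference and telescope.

S(n) = n*(-2*n**4 - 11*n**3 - 25*n**2 - 25*n - 11)

The ratio is (10*k**4 + 64*k**3 + 161*k**2 + 179*k + 74)/(10*k**4 + 24*k**3 + 29*k**2 + 9*k + 2).
So A=1 and B=1, with C=k**4 + 12*k**3/5 + 29*k**2/10 + 9*k/10 + 1/5.
Need (1)·f(k+1) − (1)·f(k) = k**4 + 12*k**3/5 + 29*k**2/10 + 9*k/10 + 1/5.
From deg A=0, deg B=0, deg C=4: d=5.
Solve for f: f(k) = k*(2*k**4 + k**3 + k**2 - 4*k + 2)/10 (degree 5 ≤ 5).
So s_k = (B(k−1)f/C)·t_k = (k*(2*k**4 + k**3 + k**2 - 4*k + 2)/(10*k**4 + 24*k**3 + 29*k**2 + 9*k + 2))·t_k = k*(-2*k**4 - k**3 - k**2 + 4*k - 2).
Verify: -10*k**4 - 24*k**3 - 29*k**2 - 9*k - 2 matches t_k.
Σ_(k=1)^n t_k = s_(n+1) − s_(1) = (-2*n**5 - 11*n**4 - 25*n**3 - 25*n**2 - 11*n - 2) − (-2), i.e. n*(-2*n**4 - 11*n**3 - 25*n**2 - 25*n - 11).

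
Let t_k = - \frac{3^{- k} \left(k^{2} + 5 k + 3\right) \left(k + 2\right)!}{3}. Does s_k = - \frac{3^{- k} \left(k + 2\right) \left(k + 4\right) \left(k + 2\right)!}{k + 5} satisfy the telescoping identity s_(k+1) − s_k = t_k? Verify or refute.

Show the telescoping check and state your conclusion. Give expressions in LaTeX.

Invalid: residual \frac{3^{- k} \left(k^{3} + 10 k^{2} + 25 k + 3\right) \left(k + 2\right)!}{\left(k + 5\right) \left(k + 6\right)} ≠ 0.

s_(k+1) = -(k + 3)*(k + 5)*factorial(k + 3)/(3*3**k*(k + 6))
s_(k+1) − s_k = -(k**4 + 13*k**3 + 58*k**2 + 108*k + 81)*factorial(k + 2)/(3*3**k*(k + 5)*(k + 6))
(s_(k+1) − s_k) − t_k = (k**3 + 10*k**2 + 25*k + 3)*factorial(k + 2)/(3**k*(k + 5)*(k + 6))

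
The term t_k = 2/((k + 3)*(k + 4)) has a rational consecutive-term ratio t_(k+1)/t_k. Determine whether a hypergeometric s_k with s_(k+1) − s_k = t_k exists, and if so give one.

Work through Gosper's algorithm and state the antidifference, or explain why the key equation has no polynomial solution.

s_k = 2*k/(3*(k + 3))

r(k) = (k + 3)/(k + 5) after simplifying.
So A=k + 3 and B=k + 5, with C=1.
f must satisfy (k + 3)·f(k+1) − (k + 4)·f(k) = 1.
Bound: deg f ≤ 1.
Match coefficients ⇒ f(k) = k/3.
R(k) = B(k−1)·f(k)/C(k) = k*(k + 4)/3; s_k = R·t_k = 2*k/(3*(k + 3)).
Check: Δs_k = 2/(k**2 + 7*k + 12). ✓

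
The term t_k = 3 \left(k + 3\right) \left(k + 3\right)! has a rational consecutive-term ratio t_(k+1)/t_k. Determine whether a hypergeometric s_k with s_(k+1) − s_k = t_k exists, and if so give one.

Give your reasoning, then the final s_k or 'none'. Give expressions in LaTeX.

s_k = 3 \left(k + 3\right)!

The ratio is (k + 4)**2/(k + 3).
So A=k + 4 and B=1, with C=k + 3.
Solve (k + 4)·f(k+1) − (1)·f(k) = k + 3.
From deg A=1, deg B=0, deg C=1: d=0.
A polynomial solution: f(k) = 1.
Certificate R = B(k−1)f/C = 1/(k + 3) gives s_k = 3*factorial(k + 3).
Verify: 3*(k + 3)*factorial(k + 3) matches t_k.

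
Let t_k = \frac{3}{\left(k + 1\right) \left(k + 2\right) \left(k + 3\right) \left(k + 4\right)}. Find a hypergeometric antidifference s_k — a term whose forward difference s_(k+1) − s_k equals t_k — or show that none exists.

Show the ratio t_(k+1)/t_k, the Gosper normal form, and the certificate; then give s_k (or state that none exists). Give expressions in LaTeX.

Ratio r(k) = (k + 1)/(k + 5).
Gosper form: A/B · C(k+1)/C(k) with A=k + 1, B=k + 5, C=1.
Solve (k + 1)·f(k+1) − (k + 4)·f(k) = 1.
From deg A=1, deg B=1, deg C=0: d=3.
Solving with deg f ≤ 3: f(k) = k*(k**2 + 6*k + 11)/18.
Certificate R = B(k−1)f/C = k*(k + 4)*(k**2 + 6*k + 11)/18 gives s_k = k*(k**2 + 6*k + 11)/(6*(k + 1)*(k + 2)*(k + 3)).
Verify: 3/(k**4 + 10*k**3 + 35*k**2 + 50*k + 24) matches t_k.

s_k = \frac{k \left(k^{2} + 6 k + 11\right)}{6 \left(k + 1\right) \left(k + 2\right) \left(k + 3\right)}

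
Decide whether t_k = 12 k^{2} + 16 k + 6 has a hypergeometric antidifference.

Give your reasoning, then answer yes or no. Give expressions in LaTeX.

Yes. s_k = k^{2} \left(4 k + 2\right).

Step 1: r(k) = (6*k**2 + 20*k + 17)/(6*k**2 + 8*k + 3).
Gosper form: A/B · C(k+1)/C(k) with A=1, B=1, C=k**2 + 4*k/3 + 1/2.
Key eq: (1)·f(k+1) = (1)·f(k) + (k**2 + 4*k/3 + 1/2).
From deg A=0, deg B=0, deg C=2: d=3.
Solve for f: f(k) = k**2*(2*k + 1)/6 (degree 3 ≤ 3).
R(k) = B(k−1)·f(k)/C(k) = k**2*(2*k + 1)/(6*k**2 + 8*k + 3); s_k = R·t_k = k**2*(4*k + 2).
Δs = 12*k**2 + 16*k + 6, as required.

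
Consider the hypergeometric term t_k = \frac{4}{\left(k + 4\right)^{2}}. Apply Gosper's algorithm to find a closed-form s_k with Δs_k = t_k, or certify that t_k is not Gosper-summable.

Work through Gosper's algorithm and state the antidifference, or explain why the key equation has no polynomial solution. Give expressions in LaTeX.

none — t_k is not Gosper-summable

r(k) = (k + 4)**2/(k + 5)**2 after simplifying.
A = k**2 + 8*k + 16, B = k**2 + 10*k + 25, C = 1.
Solve (k**2 + 8*k + 16)·f(k+1) − (k**2 + 8*k + 16)·f(k) = 1.
deg f ≤ 0 (via 2,2,0).
f = c0 ⇒ A·f(k+1) − B(k−1)·f(k) − C = -1. The system {-1 = 0} is inconsistent; no antidifference.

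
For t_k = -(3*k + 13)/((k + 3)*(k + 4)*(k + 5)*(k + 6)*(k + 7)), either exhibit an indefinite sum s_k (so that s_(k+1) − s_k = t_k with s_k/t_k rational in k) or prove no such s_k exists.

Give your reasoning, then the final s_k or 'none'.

Step 1: r(k) = (k + 3)*(3*k + 16)/((k + 8)*(3*k + 13)).
Take A(k)=k + 3, B(k)=k + 8, C(k)=k + 13/3.
Key eq: (k + 3)·f(k+1) = (k + 7)·f(k) + (k + 13/3).
From deg A=1, deg B=1, deg C=1: d=4.
Solving with deg f ≤ 4: f(k) = k*(k + 4)*(k**2 + 14*k + 63)/270.
So s_k = (B(k−1)f/C)·t_k = (k*(k + 4)*(k + 7)*(k**2 + 14*k + 63)/(90*(3*k + 13)))·t_k = k*(-k**2 - 14*k - 63)/(90*(k**3 + 14*k**2 + 63*k + 90)).
s_(k+1) − s_k = (-3*k - 13)/(k**5 + 25*k**4 + 245*k**3 + 1175*k**2 + 2754*k + 2520) = t_k.

s_k = k*(-k**2 - 14*k - 63)/(90*(k**3 + 14*k**2 + 63*k + 90))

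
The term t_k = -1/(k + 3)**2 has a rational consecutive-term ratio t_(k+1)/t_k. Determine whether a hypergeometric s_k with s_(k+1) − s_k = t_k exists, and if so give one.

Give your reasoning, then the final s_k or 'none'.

not Gosper-summable; s_k does not exist

t_(k+1)/t_k = (k + 3)**2/(k + 4)**2.
Take A(k)=k**2 + 6*k + 9, B(k)=k**2 + 8*k + 16, C(k)=1.
Key eq: (k**2 + 6*k + 9)·f(k+1) = (k**2 + 6*k + 9)·f(k) + (1).
deg f ≤ 0 (via 2,2,0).
Write f(k) = c0. Then LHS − RHS = -1, requiring -1 = 0: contradictory. No certificate.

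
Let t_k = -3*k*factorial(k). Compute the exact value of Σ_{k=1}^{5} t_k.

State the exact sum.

Σ = -2157

Step 1: r(k) = (k + 1)**2/k.
Take A(k)=k + 1, B(k)=1, C(k)=k.
Need (k + 1)·f(k+1) − (1)·f(k) = k.
Degrees (1,0,1) ⇒ d ≤ 0.
Coefficient equations give f(k) = 1.
Then R = B(k−1)f/C = 1/k, so s_k = R(k)·t_k = -3*factorial(k).
s_(k+1) − s_k = -3*k*factorial(k) = t_k.
Telescoping: Σ = s_(6) − s_(1) = -2160 − (-3) = -2157.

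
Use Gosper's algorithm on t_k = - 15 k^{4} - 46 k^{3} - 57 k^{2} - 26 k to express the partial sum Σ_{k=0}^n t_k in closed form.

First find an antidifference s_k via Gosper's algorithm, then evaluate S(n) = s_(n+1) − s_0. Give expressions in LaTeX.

S(n) = n \left(- 3 n^{4} - 19 n^{3} - 47 n^{2} - 53 n - 22\right)

The ratio is (15*k**3 + 91*k**2 + 194*k + 144)/(k*(15*k**2 + 31*k + 26)).
Take A(k)=1, B(k)=1, C(k)=k**4 + 46*k**3/15 + 19*k**2/5 + 26*k/15.
Solve (1)·f(k+1) − (1)·f(k) = k**4 + 46*k**3/15 + 19*k**2/5 + 26*k/15.
Degrees (0,0,4) ⇒ d ≤ 5.
Match coefficients ⇒ f(k) = k*(k - 1)*(k + 1)*(3*k**2 + 4*k + 4)/15.
So s_k = (B(k−1)f/C)·t_k = ((k - 1)*(3*k**2 + 4*k + 4)/(15*k**2 + 31*k + 26))·t_k = k*(-3*k**4 - 4*k**3 - k**2 + 4*k + 4).
Verify: k*(-15*k**3 - 46*k**2 - 57*k - 26) matches t_k.
Telescope: S(n) = s_(n+1) − s_(0) = n*(-3*n**4 - 19*n**3 - 47*n**2 - 53*n - 22) − (0) = n*(-3*n**4 - 19*n**3 - 47*n**2 - 53*n - 22).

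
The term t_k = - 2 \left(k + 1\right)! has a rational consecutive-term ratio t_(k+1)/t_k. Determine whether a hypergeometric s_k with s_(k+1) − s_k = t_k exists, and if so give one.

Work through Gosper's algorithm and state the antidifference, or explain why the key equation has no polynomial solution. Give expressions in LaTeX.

no hypergeometric antidifference exists

t_(k+1)/t_k = k + 2.
Gosper form: A/B · C(k+1)/C(k) with A=k + 2, B=1, C=1.
Set up (k + 2)·f(k+1) − (1)·f(k) − (1) = 0.
From deg A=1, deg B=0, deg C=0: d=-1.
Negative degree bound (-1): no f exists, t_k not Gosper-summable.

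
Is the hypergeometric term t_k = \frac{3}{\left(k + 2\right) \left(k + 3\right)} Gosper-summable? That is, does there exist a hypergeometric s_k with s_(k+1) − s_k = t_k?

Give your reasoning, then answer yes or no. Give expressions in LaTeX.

r(k) = (k + 2)/(k + 4) after simplifying.
Gosper form: A/B · C(k+1)/C(k) with A=k + 2, B=k + 4, C=1.
Key eq: (k + 2)·f(k+1) = (k + 3)·f(k) + (1).
deg f ≤ 1 (via 1,1,0).
Solve for f: f(k) = k/2 (degree 1 ≤ 1).
Then R = B(k−1)f/C = k*(k + 3)/2, so s_k = R(k)·t_k = 3*k/(2*(k + 2)).
Δs = 3/(k**2 + 5*k + 6), as required.

Yes. s_k = \frac{3 k}{2 \left(k + 2\right)}.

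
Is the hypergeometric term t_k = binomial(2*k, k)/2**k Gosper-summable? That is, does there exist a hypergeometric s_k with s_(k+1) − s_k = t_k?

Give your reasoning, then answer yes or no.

Compute t_(k+1)/t_k: get (2*k + 1)/(k + 1).
Factor: A=2*k + 1; B=k + 1; C=1.
f must satisfy (2*k + 1)·f(k+1) − (k)·f(k) = 1.
From deg A=1, deg B=1, deg C=0: d=-1.
Negative degree bound (-1): no f exists, t_k not Gosper-summable.

No. Not Gosper-summable.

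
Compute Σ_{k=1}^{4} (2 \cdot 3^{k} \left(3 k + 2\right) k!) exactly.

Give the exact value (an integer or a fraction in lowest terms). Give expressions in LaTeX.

Σ = 58314

r(k) = 3*(k + 1)*(3*k + 5)/(3*k + 2) after simplifying.
A = 3*k + 3, B = 1, C = k + 2/3.
f must satisfy (3*k + 3)·f(k+1) − (1)·f(k) = k + 2/3.
Degrees (1,0,1) ⇒ d ≤ 0.
Solve for f: f(k) = 1/3 (degree 0 ≤ 0).
R(k) = B(k−1)·f(k)/C(k) = 1/(3*k + 2); s_k = R·t_k = 2*3**k*factorial(k).
Δs = 2*3**k*(3*k + 2)*factorial(k), as required.
Σ_(k=1)^(4) t_k = s_(5) − s_(1) = 58320 − (6) = 58314.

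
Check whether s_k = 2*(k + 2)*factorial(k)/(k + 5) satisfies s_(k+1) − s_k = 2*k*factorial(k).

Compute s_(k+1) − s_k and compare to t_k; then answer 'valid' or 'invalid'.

s_(k+1) = 2*(k + 3)*factorial(k + 1)/(k + 6)
s_(k+1) − s_k = 2*(k**3 + 8*k**2 + 15*k + 3)*factorial(k)/((k + 5)*(k + 6))
(s_(k+1) − s_k) − t_k = -6*(k**2 + 5*k - 1)*factorial(k)/((k + 5)*(k + 6))

Invalid: residual -6*(k**2 + 5*k - 1)*factorial(k)/((k + 5)*(k + 6)) ≠ 0.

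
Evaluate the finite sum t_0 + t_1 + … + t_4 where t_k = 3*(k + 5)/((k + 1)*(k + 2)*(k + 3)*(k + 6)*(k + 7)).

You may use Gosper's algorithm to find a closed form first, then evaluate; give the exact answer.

Compute t_(k+1)/t_k: get (k + 1)*(k + 6)**2/((k + 4)*(k + 5)*(k + 8)).
Gosper form: A/B · C(k+1)/C(k) with A=k + 1, B=k + 8, C=k**3 + 14*k**2 + 65*k + 100.
Solve (k + 1)·f(k+1) − (k + 7)·f(k) = k**3 + 14*k**2 + 65*k + 100.
deg f ≤ 6 (via 1,1,3).
Solving with deg f ≤ 6: f(k) = k*(k + 3)*(k + 4)**2*(k + 5)**2/36.
R(k) = B(k−1)·f(k)/C(k) = k*(k + 3)*(k + 4)*(k + 7)/36; s_k = R·t_k = k*(k**2 + 9*k + 20)/(12*(k**3 + 9*k**2 + 20*k + 12)).
s_(k+1) − s_k = 3*(k + 5)/(k**5 + 19*k**4 + 131*k**3 + 401*k**2 + 540*k + 252) = t_k.
Evaluate s at k=5 and k=0: 25/308 and 0; difference 25/308.

Σ = 25/308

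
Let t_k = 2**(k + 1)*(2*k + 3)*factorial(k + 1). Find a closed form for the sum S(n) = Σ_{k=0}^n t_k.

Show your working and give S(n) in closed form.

r(k) = 2*(k + 2)*(2*k + 5)/(2*k + 3) after simplifying.
Take A(k)=2*k + 4, B(k)=1, C(k)=k + 3/2.
Need (2*k + 4)·f(k+1) − (1)·f(k) = k + 3/2.
Degrees (1,0,1) ⇒ d ≤ 0.
Solving with deg f ≤ 0: f(k) = 1/2.
Then R = B(k−1)f/C = 1/(2*k + 3), so s_k = R(k)·t_k = 2**(k + 1)*factorial(k + 1).
Check: Δs_k = 2**(k + 1)*(2*k + 3)*factorial(k + 1). ✓
s_(n+1) = 2**(n + 2)*factorial(n + 2) and s_(0) = 2, so S(n) = 4*2**n*factorial(n + 2) - 2.

S(n) = 4*2**n*factorial(n + 2) - 2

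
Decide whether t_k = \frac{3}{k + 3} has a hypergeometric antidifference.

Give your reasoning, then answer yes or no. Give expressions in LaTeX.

No — t_k has no hypergeometric antidifference.

Ratio r(k) = (k + 3)/(k + 4).
Gosper form: A/B · C(k+1)/C(k) with A=k + 3, B=k + 4, C=1.
Set up (k + 3)·f(k+1) − (k + 3)·f(k) − (1) = 0.
d = 0 from the (1,1,0) case.
Write f(k) = c0. Then LHS − RHS = -1, requiring -1 = 0: contradictory. No certificate.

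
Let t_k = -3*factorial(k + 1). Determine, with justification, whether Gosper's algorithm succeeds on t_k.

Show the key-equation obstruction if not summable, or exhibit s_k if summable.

Compute t_(k+1)/t_k: get k + 2.
A = k + 2, B = 1, C = 1.
Set up (k + 2)·f(k+1) − (1)·f(k) − (1) = 0.
d = -1 from the (1,0,0) case.
Bound -1 < 0, so the key equation has no polynomial solution.

No — t_k has no hypergeometric antidifference.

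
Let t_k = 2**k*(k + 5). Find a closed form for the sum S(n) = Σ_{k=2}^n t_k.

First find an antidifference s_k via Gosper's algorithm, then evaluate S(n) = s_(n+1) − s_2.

The ratio is 2*(k + 6)/(k + 5).
A = 2, B = 1, C = k + 5.
Need (2)·f(k+1) − (1)·f(k) = k + 5.
Bound: deg f ≤ 1.
A polynomial solution: f(k) = k + 3.
R(k) = B(k−1)·f(k)/C(k) = (k + 3)/(k + 5); s_k = R·t_k = 2**k*(k + 3).
s_(k+1) − s_k = 2**k*(k + 5) = t_k.
Telescope: S(n) = s_(n+1) − s_(2) = 2**(n + 1)*(n + 4) − (20) = 2*2**n*n + 8*2**n - 20.

S(n) = 2*2**n*n + 8*2**n - 20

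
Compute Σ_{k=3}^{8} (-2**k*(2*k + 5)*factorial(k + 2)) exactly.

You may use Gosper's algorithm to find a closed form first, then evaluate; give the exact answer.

Σ = -20437400640

Step 1: r(k) = 2*(k + 3)*(2*k + 7)/(2*k + 5).
Take A(k)=2*k + 6, B(k)=1, C(k)=k + 5/2.
Need (2*k + 6)·f(k+1) − (1)·f(k) = k + 5/2.
d = 0 from the (1,0,1) case.
Solve for f: f(k) = 1/2 (degree 0 ≤ 0).
R(k) = B(k−1)·f(k)/C(k) = 1/(2*k + 5); s_k = R·t_k = -2**k*factorial(k + 2).
s_(k+1) − s_k = -2**k*(2*k + 5)*factorial(k + 2) = t_k.
Telescoping: Σ = s_(9) − s_(3) = -20437401600 − (-960) = -20437400640.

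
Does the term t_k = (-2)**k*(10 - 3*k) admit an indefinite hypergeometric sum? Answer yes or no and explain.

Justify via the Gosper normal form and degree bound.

Compute t_(k+1)/t_k: get 2*(7 - 3*k)/(3*k - 10).
Factor: A=-2; B=1; C=k - 10/3.
Key eq: (-2)·f(k+1) = (1)·f(k) + (k - 10/3).
From deg A=0, deg B=0, deg C=1: d=1.
A polynomial solution: f(k) = -(k - 4)/3.
Certificate R = B(k−1)f/C = -(k - 4)/(3*k - 10) gives s_k = (-2)**k*(k - 4).
Δs = (-2)**k*(10 - 3*k), as required.

Yes. s_k = (-2)**k*(k - 4).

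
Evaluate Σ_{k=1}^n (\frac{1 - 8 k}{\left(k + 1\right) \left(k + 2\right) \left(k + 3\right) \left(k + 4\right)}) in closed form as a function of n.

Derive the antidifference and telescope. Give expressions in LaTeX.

t_(k+1)/t_k = (k + 1)*(8*k + 7)/((k + 5)*(8*k - 1)).
Take A(k)=k + 1, B(k)=k + 5, C(k)=k - 1/8.
Key eq: (k + 1)·f(k+1) = (k + 4)·f(k) + (k - 1/8).
d = 3 from the (1,1,1) case.
Coefficient equations give f(k) = k*(k**2 + 6*k - 13)/48.
Certificate R = B(k−1)f/C = k*(k + 4)*(k**2 + 6*k - 13)/(6*(8*k - 1)) gives s_k = k*(-k**2 - 6*k + 13)/(6*(k + 1)*(k + 2)*(k + 3)).
Δs = (1 - 8*k)/(k**4 + 10*k**3 + 35*k**2 + 50*k + 24), as required.
Evaluate: s_(n+1) = (-n**3 - 9*n**2 - 2*n + 6)/(6*(n**3 + 9*n**2 + 26*n + 24)); subtract s_(1) = 1/24 ⇒ S(n) = n*(-5*n**2 - 45*n - 34)/(24*(n**3 + 9*n**2 + 26*n + 24)).

S(n) = \frac{n \left(- 5 n^{2} - 45 n - 34\right)}{24 \left(n^{3} + 9 n^{2} + 26 n + 24\right)}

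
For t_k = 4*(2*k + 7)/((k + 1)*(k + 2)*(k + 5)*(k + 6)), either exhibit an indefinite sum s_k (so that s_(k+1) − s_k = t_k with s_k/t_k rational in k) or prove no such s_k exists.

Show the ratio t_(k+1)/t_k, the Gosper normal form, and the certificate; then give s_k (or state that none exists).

Step 1: r(k) = (k + 1)*(k + 5)*(2*k + 9)/((k + 3)*(k + 7)*(2*k + 7)).
Gosper form: A/B · C(k+1)/C(k) with A=k + 1, B=k + 7, C=k**3 + 21*k**2/2 + 73*k/2 + 42.
f must satisfy (k + 1)·f(k+1) − (k + 6)·f(k) = k**3 + 21*k**2/2 + 73*k/2 + 42.
d = 5 from the (1,1,3) case.
Coefficient equations give f(k) = k*(k + 2)*(k + 3)*(k + 4)*(k + 6)/10.
Certificate R = B(k−1)f/C = k*(k + 2)*(k + 6)**2/(5*(2*k + 7)) gives s_k = 4*k*(k + 6)/(5*(k**2 + 6*k + 5)).
Δs = 4*(2*k + 7)/(k**4 + 14*k**3 + 65*k**2 + 112*k + 60), as required.

s_k = 4*k*(k + 6)/(5*(k**2 + 6*k + 5))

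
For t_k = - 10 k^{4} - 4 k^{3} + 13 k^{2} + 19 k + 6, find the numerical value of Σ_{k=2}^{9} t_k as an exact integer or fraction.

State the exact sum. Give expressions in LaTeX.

The ratio is (10*k**4 + 44*k**3 + 59*k**2 + 7*k - 24)/(10*k**4 + 4*k**3 - 13*k**2 - 19*k - 6).
Take A(k)=1, B(k)=1, C(k)=k**4 + 2*k**3/5 - 13*k**2/10 - 19*k/10 - 3/5.
f must satisfy (1)·f(k+1) − (1)·f(k) = k**4 + 2*k**3/5 - 13*k**2/10 - 19*k/10 - 3/5.
From deg A=0, deg B=0, deg C=4: d=5.
Coefficient equations give f(k) = k*(2*k**4 - 4*k**3 - 3*k**2 - 2*k + 1)/10.
Certificate R = B(k−1)f/C = k*(2*k**4 - 4*k**3 - 3*k**2 - 2*k + 1)/(10*k**4 + 4*k**3 - 13*k**2 - 19*k - 6) gives s_k = k*(-2*k**4 + 4*k**3 + 3*k**2 + 2*k - 1).
Δs = -10*k**4 - 4*k**3 + 13*k**2 + 19*k + 6, as required.
Telescoping: Σ = s_(10) − s_(2) = -156810 − (30) = -156840.

Σ = -156840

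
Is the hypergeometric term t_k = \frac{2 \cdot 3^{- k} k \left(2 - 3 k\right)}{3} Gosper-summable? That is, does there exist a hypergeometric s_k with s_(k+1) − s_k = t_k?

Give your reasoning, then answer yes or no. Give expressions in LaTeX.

Compute t_(k+1)/t_k: get (k + 1)*(3*k + 1)/(3*k*(3*k - 2)).
So A=1/3 and B=1, with C=k**2 - 2*k/3.
Set up (1/3)·f(k+1) − (1)·f(k) − (k**2 - 2*k/3) = 0.
d = 2 from the (0,0,2) case.
Match coefficients ⇒ f(k) = -(3*k**2 + k + 2)/2.
Certificate R = B(k−1)f/C = -3*(3*k**2 + k + 2)/(2*k*(3*k - 2)) gives s_k = (3*k**2 + k + 2)/3**k.
Δs = 2*k*(2 - 3*k)/(3*3**k), as required.

Yes. s_k = 3^{- k} \left(3 k^{2} + k + 2\right).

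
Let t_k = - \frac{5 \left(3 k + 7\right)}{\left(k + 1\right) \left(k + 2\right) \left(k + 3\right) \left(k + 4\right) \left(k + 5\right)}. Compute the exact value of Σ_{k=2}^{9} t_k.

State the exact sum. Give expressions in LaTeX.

Σ = -478/9009

The ratio is (k + 1)*(3*k + 10)/((k + 6)*(3*k + 7)).
So A=k + 1 and B=k + 6, with C=k + 7/3.
f must satisfy (k + 1)·f(k+1) − (k + 5)·f(k) = k + 7/3.
Degrees (1,1,1) ⇒ d ≤ 4.
A polynomial solution: f(k) = k*(k + 2)*(k**2 + 8*k + 19)/36.
Certificate R = B(k−1)f/C = k*(k + 2)*(k + 5)*(k**2 + 8*k + 19)/(12*(3*k + 7)) gives s_k = 5*k*(-k**2 - 8*k - 19)/(12*(k**3 + 8*k**2 + 19*k + 12)).
Check: Δs_k = 5*(-3*k - 7)/(k**5 + 15*k**4 + 85*k**3 + 225*k**2 + 274*k + 120). ✓
Evaluate s at k=10 and k=2: -4975/12012 and -13/36; difference -478/9009.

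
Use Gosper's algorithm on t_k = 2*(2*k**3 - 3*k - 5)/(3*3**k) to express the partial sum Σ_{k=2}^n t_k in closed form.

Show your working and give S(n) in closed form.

S(n) = 3**(-n - 1)*(11*3**n - 2*n**3 - 9*n**2 - 15*n - 7)

Compute t_(k+1)/t_k: get (3*k - 2*(k + 1)**3 + 8)/(3*(-2*k**3 + 3*k + 5)).
Gosper form: A/B · C(k+1)/C(k) with A=1/3, B=1, C=k**3 - 3*k/2 - 5/2.
f must satisfy (1/3)·f(k+1) − (1)·f(k) = k**3 - 3*k/2 - 5/2.
Degrees (0,0,3) ⇒ d ≤ 3.
Solving with deg f ≤ 3: f(k) = -3*(2*k**3 + 3*k**2 + 3*k - 1)/4.
So s_k = (B(k−1)f/C)·t_k = (-3*(2*k**3 + 3*k**2 + 3*k - 1)/(2*(2*k**3 - 3*k - 5)))·t_k = (-2*k**3 - 3*k**2 - 3*k + 1)/3**k.
Check: Δs_k = 2*(2*k**3 - 3*k - 5)/(3*3**k). ✓
Evaluate: s_(n+1) = 3**(-n - 1)*(-2*n**3 - 9*n**2 - 15*n - 7); subtract s_(2) = -11/3 ⇒ S(n) = 3**(-n - 1)*(11*3**n - 2*n**3 - 9*n**2 - 15*n - 7).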